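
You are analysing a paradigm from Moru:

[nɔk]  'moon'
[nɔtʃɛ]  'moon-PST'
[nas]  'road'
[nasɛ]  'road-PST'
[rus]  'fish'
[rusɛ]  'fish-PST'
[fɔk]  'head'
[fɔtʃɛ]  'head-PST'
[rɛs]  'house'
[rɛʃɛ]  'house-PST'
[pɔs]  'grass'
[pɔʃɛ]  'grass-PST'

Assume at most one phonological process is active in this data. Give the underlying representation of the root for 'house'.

The stem for 'house' ends in [s] in [rɛs] but [ʃ] in [rɛʃɛ].
But 'road' keeps [s] in both environments ([nas], [nasɛ]), so there is no rule changing /s/ to [ʃ] before the PST suffix.
The underlying segment must be /ʃ/; palato-alveolar /tʃ/ and /ʃ/ become [k] and [s] when no front vowel follows, yielding [s] there.
The underlying form of 'house' is therefore /rɛʃ/.

/rɛʃ/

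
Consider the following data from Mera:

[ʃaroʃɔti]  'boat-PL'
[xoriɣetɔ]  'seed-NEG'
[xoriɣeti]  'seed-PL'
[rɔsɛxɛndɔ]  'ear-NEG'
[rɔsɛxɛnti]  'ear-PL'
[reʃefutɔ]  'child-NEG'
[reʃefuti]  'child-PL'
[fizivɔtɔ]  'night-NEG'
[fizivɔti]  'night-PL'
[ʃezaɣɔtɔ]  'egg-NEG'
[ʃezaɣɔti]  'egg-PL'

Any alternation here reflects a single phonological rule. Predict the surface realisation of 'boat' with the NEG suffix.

[ʃaroʃɔtɔ]

The NEG suffix surfaces as [-dɔ] and [-tɔ], depending on the final segment of the stem.
By contrast the PL suffix keeps its initial [t] throughout — that segment must be underlying.
The NEG suffix is therefore /-dɔ/ underlyingly, with post-vocalic devoicing: voiced stops become voiceless after a vowel.
After 'boat', which ends in a vowel, the suffix surfaces as [-tɔ], giving [ʃaroʃɔtɔ].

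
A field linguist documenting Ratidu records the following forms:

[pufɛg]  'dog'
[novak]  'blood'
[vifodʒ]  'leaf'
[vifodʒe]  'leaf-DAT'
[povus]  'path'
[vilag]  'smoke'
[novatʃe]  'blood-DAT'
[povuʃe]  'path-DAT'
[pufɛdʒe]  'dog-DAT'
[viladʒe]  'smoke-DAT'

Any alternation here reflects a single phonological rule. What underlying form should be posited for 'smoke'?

/vilag/

'smoke' shows [dʒ] ~ [g] at the end of the stem ([viladʒe] vs [vilag]).
If /dʒ/ were underlying and a rule turned it into [g] in isolation, 'leaf' would also alternate; but it has [dʒ] in both [vifodʒe] and [vifodʒ].
The underlying segment must be /g/; /k/, /g/ and /s/ become palato-alveolar [tʃ], [dʒ] and [ʃ] before a front vowel, yielding [dʒ] there.
So 'smoke' = /vilag/.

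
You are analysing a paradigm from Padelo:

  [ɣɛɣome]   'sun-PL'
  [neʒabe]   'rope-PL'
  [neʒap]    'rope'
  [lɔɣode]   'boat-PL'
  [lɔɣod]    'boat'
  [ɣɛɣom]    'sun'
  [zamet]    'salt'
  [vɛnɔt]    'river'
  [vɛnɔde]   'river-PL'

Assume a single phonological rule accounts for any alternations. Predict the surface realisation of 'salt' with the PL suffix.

[zamede]

In [vɛnɔde] and [vɛnɔt] the final segment of 'river' alternates: [d] ~ [t].
But 'boat' keeps [d] in both environments ([lɔɣode], [lɔɣod]), so there is no rule changing /d/ to [t] in isolation.
So /t/ is underlying, and a rule of intervocalic voicing — voiceless stops become voiced between vowels — gives [d].
From [zamet] the stem 'salt' is /zamet/; between vowels this yields [zamede].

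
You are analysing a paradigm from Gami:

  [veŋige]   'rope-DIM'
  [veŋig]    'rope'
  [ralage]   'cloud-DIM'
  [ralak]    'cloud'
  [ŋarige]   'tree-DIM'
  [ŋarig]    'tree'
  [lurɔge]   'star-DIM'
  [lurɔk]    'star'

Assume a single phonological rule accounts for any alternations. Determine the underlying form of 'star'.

/lurɔk/

'star' shows [g] ~ [k] at the end of the stem ([lurɔge] vs [lurɔk]).
But 'tree' keeps [g] in both environments ([ŋarige], [ŋarig]), so there is no rule changing /g/ to [k] in isolation.
So /k/ is underlying, and a rule of intervocalic voicing — voiceless stops become voiced between vowels — gives [g].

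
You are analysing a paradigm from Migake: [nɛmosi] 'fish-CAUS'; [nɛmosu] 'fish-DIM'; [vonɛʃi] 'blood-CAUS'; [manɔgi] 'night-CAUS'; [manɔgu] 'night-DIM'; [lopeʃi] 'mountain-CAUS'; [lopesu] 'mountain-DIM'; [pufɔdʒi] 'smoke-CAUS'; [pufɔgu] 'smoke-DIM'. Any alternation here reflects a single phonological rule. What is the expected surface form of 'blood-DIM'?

[vonɛsu]

'mountain' shows [ʃ] ~ [s] at the end of the stem ([lopeʃi] vs [lopesu]).
Compare 'fish', with invariant [s] in [nɛmosi] and [nɛmosu]: an analysis with underlying /s/ and a rule producing [ʃ] before the CAUS suffix would wrongly predict alternation here too.
The underlying segment must be /ʃ/; palato-alveolar /dʒ/ and /ʃ/ become [g] and [s] when no front vowel follows, yielding [s] there.
From [vonɛʃi] the stem 'blood' is /vonɛʃ/; when no front vowel follows this yields [vonɛsu].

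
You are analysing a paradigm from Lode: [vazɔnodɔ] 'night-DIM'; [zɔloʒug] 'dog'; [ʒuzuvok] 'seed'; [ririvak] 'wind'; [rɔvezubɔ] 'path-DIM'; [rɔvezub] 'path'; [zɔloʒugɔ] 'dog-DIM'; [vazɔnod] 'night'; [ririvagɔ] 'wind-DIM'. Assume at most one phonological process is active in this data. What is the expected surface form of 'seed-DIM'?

[ʒuzuvogɔ]

The root 'wind' surfaces as [ririvak] and [ririvagɔ], with a stem-final [k] ~ [g] alternation.
Compare 'dog', with invariant [g] in [zɔloʒug] and [zɔloʒugɔ]: an analysis with underlying /g/ and a rule producing [k] in isolation would wrongly predict alternation here too.
The alternation reflects intervocalic voicing: voiceless stops become voiced between vowels. /k/ is underlying.
From [ʒuzuvok] the stem 'seed' is /ʒuzuvok/; between vowels this yields [ʒuzuvogɔ].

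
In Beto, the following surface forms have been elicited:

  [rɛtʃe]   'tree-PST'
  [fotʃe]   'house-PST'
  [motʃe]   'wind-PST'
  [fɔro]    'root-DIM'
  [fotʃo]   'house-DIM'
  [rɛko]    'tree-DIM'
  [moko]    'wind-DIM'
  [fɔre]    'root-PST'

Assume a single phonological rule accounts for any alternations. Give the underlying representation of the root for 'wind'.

/mok/

The root 'wind' surfaces as [motʃe] and [moko], with a stem-final [tʃ] ~ [k] alternation.
Compare 'house', with invariant [tʃ] in [fotʃe] and [fotʃo]: an analysis with underlying /tʃ/ and a rule producing [k] before the DIM suffix would wrongly predict alternation here too.
Therefore /k/ is basic and [tʃ] is derived by palatalization before a front vowel (/k/ becomes palato-alveolar [tʃ] before a front vowel).
So 'wind' = /mok/.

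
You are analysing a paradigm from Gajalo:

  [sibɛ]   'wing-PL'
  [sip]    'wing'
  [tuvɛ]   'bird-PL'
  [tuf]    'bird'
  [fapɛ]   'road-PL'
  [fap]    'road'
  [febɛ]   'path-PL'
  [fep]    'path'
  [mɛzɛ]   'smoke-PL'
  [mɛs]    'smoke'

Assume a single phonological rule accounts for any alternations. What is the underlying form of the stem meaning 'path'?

/feb/

The root 'path' surfaces as [febɛ] and [fep], with a stem-final [b] ~ [p] alternation.
But 'road' keeps [p] in both environments ([fapɛ], [fap]), so there is no rule changing /p/ to [b] before the PL suffix.
So /b/ is underlying, and a rule of word-final obstruent devoicing — voiced obstruents become voiceless word-finally — gives [p].
So 'path' = /feb/.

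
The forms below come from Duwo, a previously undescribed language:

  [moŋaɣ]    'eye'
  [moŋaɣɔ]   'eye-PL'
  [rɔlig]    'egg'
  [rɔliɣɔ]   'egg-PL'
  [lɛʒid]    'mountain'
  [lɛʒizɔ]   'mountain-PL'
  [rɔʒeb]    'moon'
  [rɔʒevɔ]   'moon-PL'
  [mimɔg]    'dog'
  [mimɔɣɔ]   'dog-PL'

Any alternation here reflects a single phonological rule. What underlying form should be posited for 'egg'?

/rɔlig/

The root 'egg' surfaces as [rɔlig] and [rɔliɣɔ], with a stem-final [g] ~ [ɣ] alternation.
Compare 'eye', with invariant [ɣ] in [moŋaɣ] and [moŋaɣɔ]: an analysis with underlying /ɣ/ and a rule producing [g] in isolation would wrongly predict alternation here too.
So /g/ is underlying, and a rule of intervocalic spirantization — voiced stops become fricatives between vowels — gives [ɣ].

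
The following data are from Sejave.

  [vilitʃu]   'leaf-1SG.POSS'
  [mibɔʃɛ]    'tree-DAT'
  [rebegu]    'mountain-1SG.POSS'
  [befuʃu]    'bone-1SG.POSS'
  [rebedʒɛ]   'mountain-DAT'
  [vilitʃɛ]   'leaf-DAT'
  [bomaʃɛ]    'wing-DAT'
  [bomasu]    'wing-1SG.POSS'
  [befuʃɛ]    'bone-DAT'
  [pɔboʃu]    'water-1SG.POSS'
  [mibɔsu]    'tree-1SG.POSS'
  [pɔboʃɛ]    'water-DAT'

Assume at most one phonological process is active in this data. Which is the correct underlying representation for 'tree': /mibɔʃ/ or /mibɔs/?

The stem for 'tree' ends in [ʃ] in [mibɔʃɛ] but [s] in [mibɔsu].
The stem 'bone' ([befuʃɛ], [befuʃu]) shows [ʃ] unchanged in both environments, so [ʃ] cannot be basic with [s] derived before the 1SG.POSS suffix.
The underlying segment must be /s/; /g/ and /s/ become palato-alveolar [dʒ] and [ʃ] before a front vowel, yielding [ʃ] there.

/mibɔs/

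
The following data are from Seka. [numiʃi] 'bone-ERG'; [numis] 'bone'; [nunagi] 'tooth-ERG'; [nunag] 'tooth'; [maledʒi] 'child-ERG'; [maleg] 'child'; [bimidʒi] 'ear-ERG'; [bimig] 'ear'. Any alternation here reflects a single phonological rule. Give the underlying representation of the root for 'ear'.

'ear' shows [dʒ] ~ [g] at the end of the stem ([bimidʒi] vs [bimig]).
If /g/ were underlying and a rule turned it into [dʒ] before the ERG suffix, 'tooth' would also alternate; but it has [g] in both [nunagi] and [nunag].
The underlying segment must be /dʒ/; palato-alveolar /dʒ/ and /ʃ/ become [g] and [s] when no front vowel follows, yielding [g] there.

/bimidʒ/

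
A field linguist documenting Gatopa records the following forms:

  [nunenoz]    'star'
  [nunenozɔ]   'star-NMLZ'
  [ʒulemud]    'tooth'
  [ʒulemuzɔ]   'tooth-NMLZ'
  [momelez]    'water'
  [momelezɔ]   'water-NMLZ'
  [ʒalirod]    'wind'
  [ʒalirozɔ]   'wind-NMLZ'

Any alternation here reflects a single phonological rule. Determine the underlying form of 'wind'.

/ʒalirod/

The root 'wind' surfaces as [ʒalirod] and [ʒalirozɔ], with a stem-final [d] ~ [z] alternation.
Compare 'water', with invariant [z] in [momelez] and [momelezɔ]: an analysis with underlying /z/ and a rule producing [d] in isolation would wrongly predict alternation here too.
So /d/ is underlying, and a rule of intervocalic spirantization — voiced stops become fricatives between vowels — gives [z].
The underlying form of 'wind' is therefore /ʒalirod/.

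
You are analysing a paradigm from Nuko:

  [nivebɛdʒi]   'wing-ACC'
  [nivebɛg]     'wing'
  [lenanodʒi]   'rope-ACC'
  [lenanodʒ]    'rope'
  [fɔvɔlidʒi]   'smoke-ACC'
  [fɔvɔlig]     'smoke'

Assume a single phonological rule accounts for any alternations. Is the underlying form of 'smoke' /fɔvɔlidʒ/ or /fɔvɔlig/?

The root 'smoke' surfaces as [fɔvɔlidʒi] and [fɔvɔlig], with a stem-final [dʒ] ~ [g] alternation.
But 'rope' keeps [dʒ] in both environments ([lenanodʒi], [lenanodʒ]), so there is no rule changing /dʒ/ to [g] in isolation.
Therefore /g/ is basic and [dʒ] is derived by palatalization before a front vowel (/g/ becomes palato-alveolar [dʒ] before a front vowel).

/fɔvɔlig/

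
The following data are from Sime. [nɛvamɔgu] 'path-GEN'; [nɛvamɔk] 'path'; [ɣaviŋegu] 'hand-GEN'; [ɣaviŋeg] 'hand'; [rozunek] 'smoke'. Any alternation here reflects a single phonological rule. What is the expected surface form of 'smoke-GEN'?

The stem for 'path' ends in [g] in [nɛvamɔgu] but [k] in [nɛvamɔk].
If /g/ were underlying and a rule turned it into [k] in isolation, 'hand' would also alternate; but it has [g] in both [ɣaviŋegu] and [ɣaviŋeg].
The alternation reflects intervocalic voicing: voiceless stops become voiced between vowels. /k/ is underlying.
The one attested form of 'smoke', [rozunek], shows underlying /rozunek/. Applying the same rule between vowels gives [rozunegu].

[rozunegu]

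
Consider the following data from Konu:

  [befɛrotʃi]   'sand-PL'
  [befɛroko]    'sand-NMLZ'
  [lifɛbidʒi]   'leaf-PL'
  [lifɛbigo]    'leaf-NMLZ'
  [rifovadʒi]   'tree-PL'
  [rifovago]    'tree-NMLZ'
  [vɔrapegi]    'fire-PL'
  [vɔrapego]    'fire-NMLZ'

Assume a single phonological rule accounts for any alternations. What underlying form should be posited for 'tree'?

/rifovadʒ/

'tree' shows [dʒ] ~ [g] at the end of the stem ([rifovadʒi] vs [rifovago]).
But 'fire' keeps [g] in both environments ([vɔrapegi], [vɔrapego]), so there is no rule changing /g/ to [dʒ] before the PL suffix.
So /dʒ/ is underlying, and a rule of depalatalization — palato-alveolar /tʃ/ and /dʒ/ become [k] and [g] when no front vowel follows — gives [g].
So 'tree' = /rifovadʒ/.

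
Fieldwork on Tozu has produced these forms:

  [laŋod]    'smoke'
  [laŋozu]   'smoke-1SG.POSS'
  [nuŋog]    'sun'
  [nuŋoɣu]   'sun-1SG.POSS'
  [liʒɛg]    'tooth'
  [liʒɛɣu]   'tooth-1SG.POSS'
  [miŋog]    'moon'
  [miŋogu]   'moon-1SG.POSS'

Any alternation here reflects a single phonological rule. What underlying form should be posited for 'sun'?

/nuŋoɣ/

In [nuŋog] and [nuŋoɣu] the final segment of 'sun' alternates: [g] ~ [ɣ].
But 'moon' keeps [g] in both environments ([miŋog], [miŋogu]), so there is no rule changing /g/ to [ɣ] before the 1SG.POSS suffix.
So /ɣ/ is underlying, and a rule of word-final hardening — voiced fricatives become stops word-finally — gives [g].
So 'sun' = /nuŋoɣ/.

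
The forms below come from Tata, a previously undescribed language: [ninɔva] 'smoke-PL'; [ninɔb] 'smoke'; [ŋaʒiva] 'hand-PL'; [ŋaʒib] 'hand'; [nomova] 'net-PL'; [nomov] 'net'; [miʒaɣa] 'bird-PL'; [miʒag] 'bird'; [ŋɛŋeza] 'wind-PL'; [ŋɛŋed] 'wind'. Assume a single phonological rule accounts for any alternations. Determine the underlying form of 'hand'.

'hand' shows [v] ~ [b] at the end of the stem ([ŋaʒiva] vs [ŋaʒib]).
The stem 'net' ([nomova], [nomov]) shows [v] unchanged in both environments, so [v] cannot be basic with [b] derived in isolation.
So /b/ is underlying, and a rule of intervocalic spirantization — voiced stops become fricatives between vowels — gives [v].

/ŋaʒib/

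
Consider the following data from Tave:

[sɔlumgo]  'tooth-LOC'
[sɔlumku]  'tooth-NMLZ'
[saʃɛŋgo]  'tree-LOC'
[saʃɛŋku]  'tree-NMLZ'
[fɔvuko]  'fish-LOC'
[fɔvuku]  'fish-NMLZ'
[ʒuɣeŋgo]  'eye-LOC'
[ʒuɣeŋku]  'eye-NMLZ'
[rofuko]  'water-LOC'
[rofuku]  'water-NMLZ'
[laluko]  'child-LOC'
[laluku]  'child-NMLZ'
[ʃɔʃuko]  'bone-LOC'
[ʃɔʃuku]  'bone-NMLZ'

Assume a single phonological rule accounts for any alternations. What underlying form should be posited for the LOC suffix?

The LOC morpheme has two allomorphs, [-go] and [-ko].
The NMLZ suffix, which begins with [k], is invariant after every stem; so [k] is not altered by any rule here.
The LOC suffix is therefore /-go/ underlyingly, with post-vocalic devoicing: voiced stops become voiceless after a vowel.

/-go/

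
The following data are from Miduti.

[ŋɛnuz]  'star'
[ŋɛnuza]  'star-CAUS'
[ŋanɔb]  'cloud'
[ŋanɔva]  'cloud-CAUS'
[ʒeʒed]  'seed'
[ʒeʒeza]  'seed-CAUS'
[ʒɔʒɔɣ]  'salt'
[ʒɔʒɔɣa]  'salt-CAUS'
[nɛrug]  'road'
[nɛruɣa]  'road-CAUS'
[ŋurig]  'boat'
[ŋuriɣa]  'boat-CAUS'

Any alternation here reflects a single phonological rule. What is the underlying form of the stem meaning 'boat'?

/ŋurig/

The stem for 'boat' ends in [g] in [ŋurig] but [ɣ] in [ŋuriɣa].
If /ɣ/ were underlying and a rule turned it into [g] in isolation, 'salt' would also alternate; but it has [ɣ] in both [ʒɔʒɔɣ] and [ʒɔʒɔɣa].
The alternation reflects intervocalic spirantization: voiced stops become fricatives between vowels. /g/ is underlying.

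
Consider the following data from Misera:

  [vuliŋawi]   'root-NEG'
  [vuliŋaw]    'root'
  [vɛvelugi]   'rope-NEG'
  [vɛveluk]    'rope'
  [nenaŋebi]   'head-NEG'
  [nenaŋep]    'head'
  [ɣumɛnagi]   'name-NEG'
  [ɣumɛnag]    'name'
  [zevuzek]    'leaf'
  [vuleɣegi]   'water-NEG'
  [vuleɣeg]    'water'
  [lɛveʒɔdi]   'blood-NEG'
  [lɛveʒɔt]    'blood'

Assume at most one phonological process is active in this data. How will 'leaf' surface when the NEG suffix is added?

[zevuzegi]

In [vɛvelugi] and [vɛveluk] the final segment of 'rope' alternates: [g] ~ [k].
If /g/ were underlying and a rule turned it into [k] in isolation, 'water' would also alternate; but it has [g] in both [vuleɣegi] and [vuleɣeg].
The alternation reflects intervocalic voicing: voiceless stops become voiced between vowels. /k/ is underlying.
The one attested form of 'leaf', [zevuzek], shows underlying /zevuzek/. Applying the same rule between vowels gives [zevuzegi].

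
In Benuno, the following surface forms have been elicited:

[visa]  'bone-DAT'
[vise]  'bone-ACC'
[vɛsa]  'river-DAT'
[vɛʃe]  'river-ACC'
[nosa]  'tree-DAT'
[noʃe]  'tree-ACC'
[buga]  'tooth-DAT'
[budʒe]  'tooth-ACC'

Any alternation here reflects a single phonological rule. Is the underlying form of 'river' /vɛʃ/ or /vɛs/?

The stem for 'river' ends in [s] in [vɛsa] but [ʃ] in [vɛʃe].
If /s/ were underlying and a rule turned it into [ʃ] before the ACC suffix, 'bone' would also alternate; but it has [s] in both [visa] and [vise].
The underlying segment must be /ʃ/; palato-alveolar /dʒ/ and /ʃ/ become [g] and [s] when no front vowel follows, yielding [s] there.

/vɛʃ/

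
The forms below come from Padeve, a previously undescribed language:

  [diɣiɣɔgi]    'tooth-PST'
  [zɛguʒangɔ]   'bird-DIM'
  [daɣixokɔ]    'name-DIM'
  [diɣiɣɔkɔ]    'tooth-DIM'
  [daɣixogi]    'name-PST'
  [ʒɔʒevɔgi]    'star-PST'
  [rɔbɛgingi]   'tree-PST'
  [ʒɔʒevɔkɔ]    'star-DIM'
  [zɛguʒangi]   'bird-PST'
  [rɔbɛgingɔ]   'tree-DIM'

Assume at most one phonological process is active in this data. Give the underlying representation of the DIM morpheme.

The DIM morpheme has two allomorphs, [-gɔ] and [-kɔ].
By contrast the PST suffix keeps its initial [g] throughout — that segment must be underlying.
So the underlying form is /-kɔ/, and voiceless stops become voiced after a nasal.

/-kɔ/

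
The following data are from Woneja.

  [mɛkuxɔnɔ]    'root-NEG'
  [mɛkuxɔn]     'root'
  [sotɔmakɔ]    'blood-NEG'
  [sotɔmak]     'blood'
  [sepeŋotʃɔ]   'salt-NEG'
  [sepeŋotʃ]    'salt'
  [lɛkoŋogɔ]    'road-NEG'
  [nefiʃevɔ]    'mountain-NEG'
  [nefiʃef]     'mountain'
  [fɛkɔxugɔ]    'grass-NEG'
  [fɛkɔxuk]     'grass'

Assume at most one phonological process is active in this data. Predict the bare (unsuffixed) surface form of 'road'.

[lɛkoŋok]

'grass' shows [g] ~ [k] at the end of the stem ([fɛkɔxugɔ] vs [fɛkɔxuk]).
The stem 'blood' ([sotɔmakɔ], [sotɔmak]) shows [k] unchanged in both environments, so [k] cannot be basic with [g] derived before the NEG suffix.
The underlying segment must be /g/; voiced obstruents become voiceless word-finally, yielding [k] there.
From [lɛkoŋogɔ] the stem 'road' is /lɛkoŋog/; word-finally this yields [lɛkoŋok].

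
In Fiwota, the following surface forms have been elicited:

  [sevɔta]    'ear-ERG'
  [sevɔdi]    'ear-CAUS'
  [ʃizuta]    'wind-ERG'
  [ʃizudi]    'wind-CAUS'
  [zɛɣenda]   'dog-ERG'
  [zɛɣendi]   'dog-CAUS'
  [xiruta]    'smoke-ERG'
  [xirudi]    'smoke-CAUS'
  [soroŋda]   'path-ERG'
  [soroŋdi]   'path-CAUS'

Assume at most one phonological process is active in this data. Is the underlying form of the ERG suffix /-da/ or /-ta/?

The ERG morpheme has two allomorphs, [-da] and [-ta].
By contrast the CAUS suffix keeps its initial [d] throughout — that segment must be underlying.
So the underlying form is /-ta/, and voiceless stops become voiced after a nasal.

/-ta/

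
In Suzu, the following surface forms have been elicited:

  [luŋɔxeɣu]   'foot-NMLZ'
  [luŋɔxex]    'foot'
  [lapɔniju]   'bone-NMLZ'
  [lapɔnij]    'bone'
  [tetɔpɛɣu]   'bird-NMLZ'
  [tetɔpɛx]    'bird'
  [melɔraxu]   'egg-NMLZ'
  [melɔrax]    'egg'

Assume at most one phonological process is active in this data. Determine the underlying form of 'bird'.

The stem for 'bird' ends in [ɣ] in [tetɔpɛɣu] but [x] in [tetɔpɛx].
Compare 'egg', with invariant [x] in [melɔraxu] and [melɔrax]: an analysis with underlying /x/ and a rule producing [ɣ] before the NMLZ suffix would wrongly predict alternation here too.
The underlying segment must be /ɣ/; voiced obstruents become voiceless word-finally, yielding [x] there.
Hence 'bird' is /tetɔpɛɣ/ underlyingly.

/tetɔpɛɣ/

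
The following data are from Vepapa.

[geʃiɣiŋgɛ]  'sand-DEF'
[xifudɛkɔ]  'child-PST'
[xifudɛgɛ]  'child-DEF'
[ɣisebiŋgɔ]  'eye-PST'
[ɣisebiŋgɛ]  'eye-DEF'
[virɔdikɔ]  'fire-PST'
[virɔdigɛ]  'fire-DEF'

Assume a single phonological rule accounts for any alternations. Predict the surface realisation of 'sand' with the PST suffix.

[geʃiɣiŋgɔ]

The PST morpheme has two allomorphs, [-gɔ] and [-kɔ].
The DEF suffix, which begins with [g], is invariant after every stem; so [g] is not altered by any rule here.
So the underlying form is /-kɔ/, and voiceless stops become voiced after a nasal.
After 'sand', which ends in a nasal, the suffix surfaces as [-gɔ], giving [geʃiɣiŋgɔ].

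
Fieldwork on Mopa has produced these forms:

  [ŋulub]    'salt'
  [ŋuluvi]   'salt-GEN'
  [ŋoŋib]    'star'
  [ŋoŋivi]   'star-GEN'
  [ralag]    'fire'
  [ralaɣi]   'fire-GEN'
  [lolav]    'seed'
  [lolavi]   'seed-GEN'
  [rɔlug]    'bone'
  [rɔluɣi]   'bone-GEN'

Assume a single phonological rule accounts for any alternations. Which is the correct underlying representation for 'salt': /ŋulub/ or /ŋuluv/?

/ŋulub/

'salt' shows [b] ~ [v] at the end of the stem ([ŋulub] vs [ŋuluvi]).
The stem 'seed' ([lolav], [lolavi]) shows [v] unchanged in both environments, so [v] cannot be basic with [b] derived in isolation.
The alternation reflects intervocalic spirantization: voiced stops become fricatives between vowels. /b/ is underlying.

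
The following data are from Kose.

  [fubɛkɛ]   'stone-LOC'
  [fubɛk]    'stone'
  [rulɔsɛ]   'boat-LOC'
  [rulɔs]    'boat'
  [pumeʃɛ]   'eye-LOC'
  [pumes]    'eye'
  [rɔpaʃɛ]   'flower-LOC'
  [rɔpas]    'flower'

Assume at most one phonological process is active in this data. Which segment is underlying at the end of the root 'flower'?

'flower' shows [ʃ] ~ [s] at the end of the stem ([rɔpaʃɛ] vs [rɔpas]).
Compare 'boat', with invariant [s] in [rulɔsɛ] and [rulɔs]: an analysis with underlying /s/ and a rule producing [ʃ] before the LOC suffix would wrongly predict alternation here too.
The underlying segment must be /ʃ/; palato-alveolar /ʃ/ becomes [s] when no front vowel follows, yielding [s] there.

/ʃ/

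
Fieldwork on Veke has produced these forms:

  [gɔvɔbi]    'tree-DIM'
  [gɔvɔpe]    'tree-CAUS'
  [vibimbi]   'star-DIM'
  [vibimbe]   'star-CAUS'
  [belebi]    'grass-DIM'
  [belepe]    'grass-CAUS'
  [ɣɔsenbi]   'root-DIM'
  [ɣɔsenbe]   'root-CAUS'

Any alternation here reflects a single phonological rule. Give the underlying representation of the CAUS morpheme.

/-pe/

The CAUS morpheme has two allomorphs, [-be] and [-pe].
The DIM suffix, which begins with [b], is invariant after every stem; so [b] is not altered by any rule here.
The CAUS suffix is therefore /-pe/ underlyingly, with post-nasal voicing: voiceless stops become voiced after a nasal.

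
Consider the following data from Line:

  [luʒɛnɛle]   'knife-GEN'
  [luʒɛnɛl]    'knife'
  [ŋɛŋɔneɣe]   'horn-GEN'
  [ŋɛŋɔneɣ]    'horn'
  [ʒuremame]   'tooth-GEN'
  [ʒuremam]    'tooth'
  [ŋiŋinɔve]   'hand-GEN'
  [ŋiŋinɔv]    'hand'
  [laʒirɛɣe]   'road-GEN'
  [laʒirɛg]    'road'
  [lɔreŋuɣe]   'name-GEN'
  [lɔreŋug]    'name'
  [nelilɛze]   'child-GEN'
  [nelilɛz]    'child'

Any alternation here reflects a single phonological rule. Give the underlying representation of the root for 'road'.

In [laʒirɛɣe] and [laʒirɛg] the final segment of 'road' alternates: [ɣ] ~ [g].
The stem 'horn' ([ŋɛŋɔneɣe], [ŋɛŋɔneɣ]) shows [ɣ] unchanged in both environments, so [ɣ] cannot be basic with [g] derived in isolation.
So /g/ is underlying, and a rule of intervocalic spirantization — voiced stops become fricatives between vowels — gives [ɣ].
Hence 'road' is /laʒirɛg/ underlyingly.

/laʒirɛg/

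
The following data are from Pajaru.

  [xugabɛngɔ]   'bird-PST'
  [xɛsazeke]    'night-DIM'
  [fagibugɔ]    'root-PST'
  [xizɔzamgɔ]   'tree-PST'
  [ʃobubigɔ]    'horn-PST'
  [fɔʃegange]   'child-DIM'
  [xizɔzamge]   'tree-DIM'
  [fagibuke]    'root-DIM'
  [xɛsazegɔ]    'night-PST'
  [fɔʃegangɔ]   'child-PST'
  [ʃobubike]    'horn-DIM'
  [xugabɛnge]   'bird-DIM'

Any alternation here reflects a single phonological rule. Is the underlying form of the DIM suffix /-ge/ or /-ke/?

The DIM morpheme has two allomorphs, [-ge] and [-ke].
The PST suffix, which begins with [g], is invariant after every stem; so [g] is not altered by any rule here.
The DIM suffix is therefore /-ke/ underlyingly, with post-nasal voicing: voiceless stops become voiced after a nasal.

/-ke/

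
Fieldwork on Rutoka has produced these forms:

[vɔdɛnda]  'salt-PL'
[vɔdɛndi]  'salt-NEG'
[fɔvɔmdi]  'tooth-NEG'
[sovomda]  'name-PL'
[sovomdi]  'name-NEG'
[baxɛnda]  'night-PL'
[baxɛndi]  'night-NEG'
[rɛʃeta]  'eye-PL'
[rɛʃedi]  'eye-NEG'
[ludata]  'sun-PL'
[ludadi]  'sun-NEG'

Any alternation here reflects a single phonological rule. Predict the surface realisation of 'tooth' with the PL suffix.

[fɔvɔmda]

The PL morpheme has two allomorphs, [-da] and [-ta].
The NEG suffix, which begins with [d], is invariant after every stem; so [d] is not altered by any rule here.
The PL suffix is therefore /-ta/ underlyingly, with post-nasal voicing: voiceless stops become voiced after a nasal.
After 'tooth', which ends in a nasal, the suffix surfaces as [-da], giving [fɔvɔmda].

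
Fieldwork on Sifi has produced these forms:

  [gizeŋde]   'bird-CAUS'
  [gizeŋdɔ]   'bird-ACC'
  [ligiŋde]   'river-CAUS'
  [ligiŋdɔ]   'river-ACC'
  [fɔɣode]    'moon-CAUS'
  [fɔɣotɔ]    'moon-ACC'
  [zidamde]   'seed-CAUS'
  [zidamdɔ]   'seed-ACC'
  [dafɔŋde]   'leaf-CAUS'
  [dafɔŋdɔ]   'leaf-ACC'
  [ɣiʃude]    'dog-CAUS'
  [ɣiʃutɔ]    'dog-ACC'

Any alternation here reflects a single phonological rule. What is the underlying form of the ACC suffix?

/-tɔ/

The ACC morpheme has two allomorphs, [-dɔ] and [-tɔ].
The CAUS suffix, which begins with [d], is invariant after every stem; so [d] is not altered by any rule here.
The ACC suffix is therefore /-tɔ/ underlyingly, with post-nasal voicing: voiceless stops become voiced after a nasal.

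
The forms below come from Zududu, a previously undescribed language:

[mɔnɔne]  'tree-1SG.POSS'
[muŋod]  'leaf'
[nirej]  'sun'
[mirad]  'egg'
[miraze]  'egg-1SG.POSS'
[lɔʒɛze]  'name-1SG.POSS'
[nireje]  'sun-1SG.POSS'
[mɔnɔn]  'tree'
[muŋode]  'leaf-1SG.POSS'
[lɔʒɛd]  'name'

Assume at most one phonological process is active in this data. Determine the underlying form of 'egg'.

/miraz/

'egg' shows [z] ~ [d] at the end of the stem ([miraze] vs [mirad]).
The stem 'leaf' ([muŋode], [muŋod]) shows [d] unchanged in both environments, so [d] cannot be basic with [z] derived before the 1SG.POSS suffix.
So /z/ is underlying, and a rule of word-final hardening — voiced fricatives become stops word-finally — gives [d].
So 'egg' = /miraz/.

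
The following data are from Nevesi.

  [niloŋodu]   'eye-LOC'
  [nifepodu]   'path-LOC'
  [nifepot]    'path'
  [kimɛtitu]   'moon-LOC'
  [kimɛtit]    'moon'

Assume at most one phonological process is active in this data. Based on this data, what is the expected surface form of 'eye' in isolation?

[niloŋot]

In [nifepodu] and [nifepot] the final segment of 'path' alternates: [d] ~ [t].
If /t/ were underlying and a rule turned it into [d] before the LOC suffix, 'moon' would also alternate; but it has [t] in both [kimɛtitu] and [kimɛtit].
The underlying segment must be /d/; voiced obstruents become voiceless word-finally, yielding [t] there.
The one attested form of 'eye', [niloŋodu], shows underlying /niloŋod/. Applying the same rule word-finally gives [niloŋot].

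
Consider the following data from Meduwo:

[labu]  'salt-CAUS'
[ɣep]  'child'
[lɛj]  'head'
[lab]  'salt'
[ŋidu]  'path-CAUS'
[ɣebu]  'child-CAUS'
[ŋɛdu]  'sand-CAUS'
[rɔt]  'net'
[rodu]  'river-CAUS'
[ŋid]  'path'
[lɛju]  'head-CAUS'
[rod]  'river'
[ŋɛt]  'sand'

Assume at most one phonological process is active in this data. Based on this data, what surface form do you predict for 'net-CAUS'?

[rɔdu]

'sand' shows [t] ~ [d] at the end of the stem ([ŋɛt] vs [ŋɛdu]).
The stem 'path' ([ŋid], [ŋidu]) shows [d] unchanged in both environments, so [d] cannot be basic with [t] derived in isolation.
Therefore /t/ is basic and [d] is derived by intervocalic voicing (voiceless stops become voiced between vowels).
The one attested form of 'net', [rɔt], shows underlying /rɔt/. Applying the same rule between vowels gives [rɔdu].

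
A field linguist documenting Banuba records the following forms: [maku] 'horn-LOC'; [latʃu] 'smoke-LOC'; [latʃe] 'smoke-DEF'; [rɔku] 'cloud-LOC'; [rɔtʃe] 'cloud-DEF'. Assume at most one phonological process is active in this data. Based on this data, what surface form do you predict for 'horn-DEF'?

[matʃe]

In [rɔku] and [rɔtʃe] the final segment of 'cloud' alternates: [k] ~ [tʃ].
If /tʃ/ were underlying and a rule turned it into [k] before the LOC suffix, 'smoke' would also alternate; but it has [tʃ] in both [latʃu] and [latʃe].
The underlying segment must be /k/; /k/ becomes palato-alveolar [tʃ] before a front vowel, yielding [tʃ] there.
From [maku] the stem 'horn' is /mak/; before a front vowel this yields [matʃe].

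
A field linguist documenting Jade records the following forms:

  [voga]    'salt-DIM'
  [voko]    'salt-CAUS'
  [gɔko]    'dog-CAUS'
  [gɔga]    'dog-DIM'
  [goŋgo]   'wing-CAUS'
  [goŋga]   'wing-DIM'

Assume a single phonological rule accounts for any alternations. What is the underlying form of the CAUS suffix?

/-ko/

The CAUS suffix surfaces as [-go] and [-ko], depending on the final segment of the stem.
The DIM suffix, which begins with [g], is invariant after every stem; so [g] is not altered by any rule here.
So the underlying form is /-ko/, and voiceless stops become voiced after a nasal.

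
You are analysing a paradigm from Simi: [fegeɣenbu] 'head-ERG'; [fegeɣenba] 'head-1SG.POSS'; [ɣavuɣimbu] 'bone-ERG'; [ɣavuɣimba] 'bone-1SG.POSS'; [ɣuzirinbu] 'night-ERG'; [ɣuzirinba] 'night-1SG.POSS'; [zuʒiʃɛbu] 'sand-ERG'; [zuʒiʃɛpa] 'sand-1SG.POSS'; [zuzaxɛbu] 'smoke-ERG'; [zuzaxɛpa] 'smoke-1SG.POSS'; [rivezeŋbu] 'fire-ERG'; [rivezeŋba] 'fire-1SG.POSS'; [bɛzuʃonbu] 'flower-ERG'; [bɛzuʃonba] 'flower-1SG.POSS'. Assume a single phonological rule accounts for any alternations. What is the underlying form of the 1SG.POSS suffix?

The 1SG.POSS suffix surfaces as [-ba] and [-pa], depending on the final segment of the stem.
The ERG suffix, which begins with [b], is invariant after every stem; so [b] is not altered by any rule here.
The 1SG.POSS suffix is therefore /-pa/ underlyingly, with post-nasal voicing: voiceless stops become voiced after a nasal.

/-pa/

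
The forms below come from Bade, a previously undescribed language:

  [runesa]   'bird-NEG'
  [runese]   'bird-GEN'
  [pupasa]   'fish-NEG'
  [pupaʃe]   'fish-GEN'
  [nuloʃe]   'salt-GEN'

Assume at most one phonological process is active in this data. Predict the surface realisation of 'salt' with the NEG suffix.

'fish' shows [s] ~ [ʃ] at the end of the stem ([pupasa] vs [pupaʃe]).
The stem 'bird' ([runesa], [runese]) shows [s] unchanged in both environments, so [s] cannot be basic with [ʃ] derived before the GEN suffix.
Therefore /ʃ/ is basic and [s] is derived by depalatalization (palato-alveolar /ʃ/ becomes [s] when no front vowel follows).
From [nuloʃe] the stem 'salt' is /nuloʃ/; when no front vowel follows this yields [nulosa].

[nulosa]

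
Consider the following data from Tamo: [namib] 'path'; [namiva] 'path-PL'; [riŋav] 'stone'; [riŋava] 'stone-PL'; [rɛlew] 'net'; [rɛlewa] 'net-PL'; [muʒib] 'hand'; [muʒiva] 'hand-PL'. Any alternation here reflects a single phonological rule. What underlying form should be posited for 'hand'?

The stem for 'hand' ends in [b] in [muʒib] but [v] in [muʒiva].
If /v/ were underlying and a rule turned it into [b] in isolation, 'stone' would also alternate; but it has [v] in both [riŋav] and [riŋava].
Therefore /b/ is basic and [v] is derived by intervocalic spirantization (voiced stops become fricatives between vowels).

/muʒib/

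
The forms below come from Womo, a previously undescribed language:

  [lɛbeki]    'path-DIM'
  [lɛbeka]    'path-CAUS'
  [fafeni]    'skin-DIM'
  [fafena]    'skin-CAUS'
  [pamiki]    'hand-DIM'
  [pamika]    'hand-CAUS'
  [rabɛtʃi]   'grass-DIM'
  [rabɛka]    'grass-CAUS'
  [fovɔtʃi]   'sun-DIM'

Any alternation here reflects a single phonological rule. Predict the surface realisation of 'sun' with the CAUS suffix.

[fovɔka]

'grass' shows [tʃ] ~ [k] at the end of the stem ([rabɛtʃi] vs [rabɛka]).
The stem 'hand' ([pamiki], [pamika]) shows [k] unchanged in both environments, so [k] cannot be basic with [tʃ] derived before the DIM suffix.
So /tʃ/ is underlying, and a rule of depalatalization — palato-alveolar /tʃ/ becomes [k] when no front vowel follows — gives [k].
From [fovɔtʃi] the stem 'sun' is /fovɔtʃ/; when no front vowel follows this yields [fovɔka].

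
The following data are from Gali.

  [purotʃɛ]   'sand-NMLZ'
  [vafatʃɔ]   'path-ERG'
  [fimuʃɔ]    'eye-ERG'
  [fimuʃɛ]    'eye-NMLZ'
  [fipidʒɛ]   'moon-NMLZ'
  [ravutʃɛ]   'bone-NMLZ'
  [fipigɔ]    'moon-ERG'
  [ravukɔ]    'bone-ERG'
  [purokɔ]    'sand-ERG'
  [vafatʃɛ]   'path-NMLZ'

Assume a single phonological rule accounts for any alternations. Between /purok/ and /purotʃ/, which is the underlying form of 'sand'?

/purok/

In [purokɔ] and [purotʃɛ] the final segment of 'sand' alternates: [k] ~ [tʃ].
But 'path' keeps [tʃ] in both environments ([vafatʃɔ], [vafatʃɛ]), so there is no rule changing /tʃ/ to [k] before the ERG suffix.
So /k/ is underlying, and a rule of palatalization before a front vowel — /k/ and /g/ become palato-alveolar [tʃ] and [dʒ] before a front vowel — gives [tʃ].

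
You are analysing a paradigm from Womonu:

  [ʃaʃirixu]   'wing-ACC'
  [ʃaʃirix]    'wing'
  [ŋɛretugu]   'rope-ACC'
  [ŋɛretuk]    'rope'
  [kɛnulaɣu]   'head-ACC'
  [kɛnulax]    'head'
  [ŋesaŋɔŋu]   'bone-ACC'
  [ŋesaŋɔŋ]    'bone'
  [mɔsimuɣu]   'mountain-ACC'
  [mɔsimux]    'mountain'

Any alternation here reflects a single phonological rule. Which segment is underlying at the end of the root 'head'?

'head' shows [ɣ] ~ [x] at the end of the stem ([kɛnulaɣu] vs [kɛnulax]).
But 'wing' keeps [x] in both environments ([ʃaʃirixu], [ʃaʃirix]), so there is no rule changing /x/ to [ɣ] before the ACC suffix.
So /ɣ/ is underlying, and a rule of word-final obstruent devoicing — voiced obstruents become voiceless word-finally — gives [x].

/ɣ/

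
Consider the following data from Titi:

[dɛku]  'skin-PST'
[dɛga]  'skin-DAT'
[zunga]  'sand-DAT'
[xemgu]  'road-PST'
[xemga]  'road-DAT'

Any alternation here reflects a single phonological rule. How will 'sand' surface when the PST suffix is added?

[zungu]

The PST morpheme has two allomorphs, [-gu] and [-ku].
By contrast the DAT suffix keeps its initial [g] throughout — that segment must be underlying.
So the underlying form is /-ku/, and voiceless stops become voiced after a nasal.
After 'sand', which ends in a nasal, the suffix surfaces as [-gu], giving [zungu].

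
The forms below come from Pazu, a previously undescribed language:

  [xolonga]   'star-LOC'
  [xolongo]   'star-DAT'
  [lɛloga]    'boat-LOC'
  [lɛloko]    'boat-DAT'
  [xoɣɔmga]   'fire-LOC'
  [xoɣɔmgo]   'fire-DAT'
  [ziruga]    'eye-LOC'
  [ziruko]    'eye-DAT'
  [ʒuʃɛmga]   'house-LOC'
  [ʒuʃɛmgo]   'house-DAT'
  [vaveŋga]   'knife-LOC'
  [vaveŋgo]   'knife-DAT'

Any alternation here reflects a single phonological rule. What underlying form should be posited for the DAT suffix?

The DAT morpheme has two allomorphs, [-go] and [-ko].
By contrast the LOC suffix keeps its initial [g] throughout — that segment must be underlying.
The DAT suffix is therefore /-ko/ underlyingly, with post-nasal voicing: voiceless stops become voiced after a nasal.

/-ko/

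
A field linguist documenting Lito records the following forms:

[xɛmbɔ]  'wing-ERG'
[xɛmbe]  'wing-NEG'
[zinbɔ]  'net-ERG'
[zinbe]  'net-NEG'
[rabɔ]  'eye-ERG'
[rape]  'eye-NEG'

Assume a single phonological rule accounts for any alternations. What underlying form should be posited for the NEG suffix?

The NEG suffix surfaces as [-be] and [-pe], depending on the final segment of the stem.
The ERG suffix, which begins with [b], is invariant after every stem; so [b] is not altered by any rule here.
The NEG suffix is therefore /-pe/ underlyingly, with post-nasal voicing: voiceless stops become voiced after a nasal.

/-pe/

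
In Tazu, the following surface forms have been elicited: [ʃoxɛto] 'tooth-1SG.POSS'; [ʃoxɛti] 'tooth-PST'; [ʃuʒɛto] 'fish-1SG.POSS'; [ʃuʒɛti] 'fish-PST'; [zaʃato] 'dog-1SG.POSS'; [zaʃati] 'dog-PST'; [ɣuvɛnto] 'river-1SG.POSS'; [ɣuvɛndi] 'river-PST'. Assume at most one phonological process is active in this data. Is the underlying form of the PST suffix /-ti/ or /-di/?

The PST suffix surfaces as [-di] and [-ti], depending on the final segment of the stem.
By contrast the 1SG.POSS suffix keeps its initial [t] throughout — that segment must be underlying.
So the underlying form is /-di/, and voiced stops become voiceless after a vowel.

/-di/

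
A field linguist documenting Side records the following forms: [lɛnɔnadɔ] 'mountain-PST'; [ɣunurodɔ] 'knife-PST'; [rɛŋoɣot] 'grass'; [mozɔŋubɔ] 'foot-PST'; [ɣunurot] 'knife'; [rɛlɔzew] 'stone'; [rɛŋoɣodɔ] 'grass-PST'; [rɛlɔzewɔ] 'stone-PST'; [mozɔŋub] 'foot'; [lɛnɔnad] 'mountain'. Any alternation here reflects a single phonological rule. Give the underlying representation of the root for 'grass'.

The root 'grass' surfaces as [rɛŋoɣodɔ] and [rɛŋoɣot], with a stem-final [d] ~ [t] alternation.
But 'mountain' keeps [d] in both environments ([lɛnɔnadɔ], [lɛnɔnad]), so there is no rule changing /d/ to [t] in isolation.
So /t/ is underlying, and a rule of intervocalic voicing — voiceless stops become voiced between vowels — gives [d].

/rɛŋoɣot/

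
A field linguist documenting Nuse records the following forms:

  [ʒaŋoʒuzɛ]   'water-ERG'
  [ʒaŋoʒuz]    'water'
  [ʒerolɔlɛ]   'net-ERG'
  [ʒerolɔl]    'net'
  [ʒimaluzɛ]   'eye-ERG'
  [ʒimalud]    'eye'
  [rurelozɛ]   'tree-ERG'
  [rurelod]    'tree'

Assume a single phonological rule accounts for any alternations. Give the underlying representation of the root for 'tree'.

/rurelod/

The root 'tree' surfaces as [rurelozɛ] and [rurelod], with a stem-final [z] ~ [d] alternation.
The stem 'water' ([ʒaŋoʒuzɛ], [ʒaŋoʒuz]) shows [z] unchanged in both environments, so [z] cannot be basic with [d] derived in isolation.
The alternation reflects intervocalic spirantization: voiced stops become fricatives between vowels. /d/ is underlying.
The underlying form of 'tree' is therefore /rurelod/.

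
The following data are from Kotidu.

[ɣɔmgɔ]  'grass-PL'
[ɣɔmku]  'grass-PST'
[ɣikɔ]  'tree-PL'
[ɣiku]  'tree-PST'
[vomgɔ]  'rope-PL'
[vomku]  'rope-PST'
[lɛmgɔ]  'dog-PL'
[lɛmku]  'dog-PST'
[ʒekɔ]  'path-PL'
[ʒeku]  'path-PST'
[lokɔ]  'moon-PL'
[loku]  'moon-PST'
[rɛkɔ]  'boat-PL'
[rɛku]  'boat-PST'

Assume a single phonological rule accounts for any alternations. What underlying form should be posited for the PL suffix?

The PL morpheme has two allomorphs, [-gɔ] and [-kɔ].
The PST suffix, which begins with [k], is invariant after every stem; so [k] is not altered by any rule here.
So the underlying form is /-gɔ/, and voiced stops become voiceless after a vowel.

/-gɔ/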